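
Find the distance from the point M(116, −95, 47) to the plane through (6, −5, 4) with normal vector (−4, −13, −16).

The plane has equation n·(r − (6, −5, 4)) = 0, i.e. n·r = -23.
d = |(-4)·116 + (-13)·(-95) + (-16)·47 − (-23)| / √(16 + 169 + 256) = |42| / 21 = 2.

2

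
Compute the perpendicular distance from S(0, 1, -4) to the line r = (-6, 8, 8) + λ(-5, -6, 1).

Direction vector d = (-5, -6, 1).
AP = (6, -7, -12); AP·d = 0, |AP|² = 229, |d|² = 62.
distance² = |AP|² − (AP·d)²/|d|² = 229 − 0/62 = 229, so the distance is √229.

√229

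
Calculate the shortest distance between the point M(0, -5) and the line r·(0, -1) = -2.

7

d = |0·0 + (-1)·(-5) − (-2)| / √(0 + 1) = |7|/1 = 7.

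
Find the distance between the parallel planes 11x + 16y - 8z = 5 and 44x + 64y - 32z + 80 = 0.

Divide the second equation by 4 to match normals: 11x + 16y - 8z = -20.
With common normal n = (11, 16, -8) (|n| = 21), the distance is |5 − (-20)|/|n| = 25/21.

25/21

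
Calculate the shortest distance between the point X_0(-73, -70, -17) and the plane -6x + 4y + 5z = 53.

20√77/77

n = (-6, 4, 5); n·P − 53 = 20; |n| = √77; distance = 20/√77 = 20√77/77.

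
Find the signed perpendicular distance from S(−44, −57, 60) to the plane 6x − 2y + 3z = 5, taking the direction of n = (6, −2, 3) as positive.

n·S − 5 = 25.
|n| = 7, so the signed distance is 25/7.

25/7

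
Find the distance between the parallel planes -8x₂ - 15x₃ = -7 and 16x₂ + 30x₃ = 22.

4/17

Divide the second equation by -2 to match normals: -8x₂ - 15x₃ = -11.
Both planes have normal n = (0, -8, -15), |n| = 17. Any point on the first plane is at distance |(-11) − (-7)|/|n| = 4/17 from the second.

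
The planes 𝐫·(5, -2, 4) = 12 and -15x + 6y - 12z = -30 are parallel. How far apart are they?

Divide the second equation by -3 to match normals: 5x - 2y + 4z = 10.
With common normal n = (5, -2, 4) (|n| = 3√5), the distance is |12 − 10|/|n| = 2/(3√5) = 2√5/15.

2√5/15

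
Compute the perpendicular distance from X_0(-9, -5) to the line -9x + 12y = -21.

d = |(-9)·(-9) + 12·(-5) − (-21)| / √(81 + 144) = |42|/15 = 14/5.

14/5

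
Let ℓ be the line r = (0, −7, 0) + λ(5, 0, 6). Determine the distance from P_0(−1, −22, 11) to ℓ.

Direction vector d = (5, 0, 6).
AP = (−1, −15, 11), and AP × d = (−90, 61, 75).
|AP × d|² = 17446 and |d|² = 61, so the distance is √(17446/61) = √286.

√286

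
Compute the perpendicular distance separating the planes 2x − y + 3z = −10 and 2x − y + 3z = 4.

With common normal n = (2, −1, 3) (|n| = √14), the distance is |(-10) − 4|/|n| = 14/√14 = √14.

√14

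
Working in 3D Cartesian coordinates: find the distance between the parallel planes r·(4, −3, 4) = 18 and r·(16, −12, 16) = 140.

Divide the second equation by 4 to match normals: 4x − 3y + 4z = 35.
With common normal n = (4, −3, 4) (|n| = √41), the distance is |18 − 35|/|n| = 17/√41 = 17√41/41.

17/√41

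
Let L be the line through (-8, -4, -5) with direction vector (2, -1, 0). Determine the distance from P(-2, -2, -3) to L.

Direction vector d = (2, -1, 0).
AP = (6, 2, 2), and AP × d = (2, 4, -10).
|AP × d|² = 120 and |d|² = 5, so the distance is √(120/5) = √24 = 2√6.

2√6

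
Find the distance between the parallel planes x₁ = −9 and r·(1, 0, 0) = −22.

Both planes have normal n = (1, 0, 0), |n| = 1. Any point on the first plane is at distance |(-22) − (-9)|/|n| = 13/1 = 13 from the second.

13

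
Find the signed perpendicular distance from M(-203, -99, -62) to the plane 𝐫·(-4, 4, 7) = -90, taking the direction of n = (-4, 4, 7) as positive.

n·M − (-90) = 72.
|n| = 9, so the signed distance is 72/9 = 8.

8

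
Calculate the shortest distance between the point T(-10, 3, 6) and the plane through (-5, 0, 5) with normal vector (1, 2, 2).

The plane has equation n·(r − (-5, 0, 5)) = 0, i.e. n·r = 5.
d = |1·(-10) + 2·3 + 2·6 − 5| / √(1 + 4 + 4) = |3| / 3 = 1.

1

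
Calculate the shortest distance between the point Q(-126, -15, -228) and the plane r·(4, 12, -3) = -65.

n = (4, 12, -3); n·P − (-65) = 65; |n| = 13; distance = 65/13 = 5.

5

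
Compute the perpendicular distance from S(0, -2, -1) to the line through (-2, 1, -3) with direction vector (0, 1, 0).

Direction vector d = (0, 1, 0).
AP = (2, -3, 2), and AP × d = (-2, 0, 2).
|AP × d|² = 8 and |d|² = 1, so the distance is √8 = 2√2.

2√2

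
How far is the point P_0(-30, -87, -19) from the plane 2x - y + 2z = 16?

9

Normal vector n = (2, -1, 2), and n·(-30, -87, -19) - 16 = -27.
|n| = √(4 + 1 + 4) = 3, so the distance is |-27|/3 = 9.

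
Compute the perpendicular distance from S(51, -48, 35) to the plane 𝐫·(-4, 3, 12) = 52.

Normal vector n = (-4, 3, 12), and n·(51, -48, 35) - 52 = 20.
|n| = √(16 + 9 + 144) = 13, so the distance is |20|/13 = 20/13.

20/13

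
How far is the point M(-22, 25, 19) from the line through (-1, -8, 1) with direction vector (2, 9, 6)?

3√85

Direction vector d = (2, 9, 6).
AP = (-21, 33, 18); AP·d = 363, |AP|² = 1854, |d|² = 121.
distance² = |AP|² − (AP·d)²/|d|² = 1854 − 131769/121 = 765, so the distance is 3√85.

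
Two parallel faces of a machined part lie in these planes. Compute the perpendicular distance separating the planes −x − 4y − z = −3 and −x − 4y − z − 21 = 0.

4√2

With common normal n = (−1, −4, −1) (|n| = 3√2), the distance is |(-3) − 21|/|n| = 24/(3√2) = 4√2.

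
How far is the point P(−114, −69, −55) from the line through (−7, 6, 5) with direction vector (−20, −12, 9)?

3√1186

Direction vector d = (−20, −12, 9).
AP = (−107, −75, −60), and AP × d = (−1395, 2163, −216).
|AP × d|² = 6671250 and |d|² = 625, so the distance is √(6671250/625) = √10674 = 3√1186.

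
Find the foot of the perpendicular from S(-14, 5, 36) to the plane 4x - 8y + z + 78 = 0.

(-134/9, 61/9, 322/9)

The perpendicular from S has direction n = (4, -8, 1): r = (-14, 5, 36) + t(4, -8, 1).
Substitute into the plane: n·(S + tn) = -78 gives -60 + 81t = -78, so t = -2/9.
Foot = (-14, 5, 36) + (-2/9)·(4, -8, 1) = (-134/9, 61/9, 322/9).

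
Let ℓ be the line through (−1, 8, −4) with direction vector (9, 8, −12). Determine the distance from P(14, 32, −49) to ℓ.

Direction vector d = (9, 8, −12).
AP = (15, 24, −45); AP·d = 867, |AP|² = 2826, |d|² = 289.
distance² = |AP|² − (AP·d)²/|d|² = 2826 − 751689/289 = 225, so the distance is 15.

15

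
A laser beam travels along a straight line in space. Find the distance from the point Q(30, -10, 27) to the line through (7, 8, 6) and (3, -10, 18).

A direction vector is d = (-4, -18, 12).
AP = (23, -18, 21), and AP × d = (162, -360, -486).
|AP × d|² = 392040 and |d|² = 484, so the distance is √(392040/484) = √810 = 9√10.

9√10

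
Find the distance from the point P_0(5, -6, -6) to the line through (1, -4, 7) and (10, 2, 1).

11

A direction vector is d = (9, 6, -6).
AP = (4, -2, -13); AP·d = 102, |AP|² = 189, |d|² = 153.
distance² = |AP|² − (AP·d)²/|d|² = 189 − 10404/153 = 121, so the distance is 11.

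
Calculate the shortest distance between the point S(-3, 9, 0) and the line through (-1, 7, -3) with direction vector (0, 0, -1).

2√2

Direction vector d = (0, 0, -1).
AP = (-2, 2, 3), and AP × d = (-2, -2, 0).
|AP × d|² = 8 and |d|² = 1, so the distance is √8 = 2√2.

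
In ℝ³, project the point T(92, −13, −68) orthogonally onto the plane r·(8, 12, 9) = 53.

(1604/17, -161/17, -1111/17)

The perpendicular from T has direction n = (8, 12, 9): r = (92, −13, −68) + μ(8, 12, 9).
Substitute into the plane: n·(T + μn) = 53 gives -32 + 289μ = 53, so μ = 5/17.
Foot = (92, −13, −68) + (5/17)·(8, 12, 9) = (1604/17, −161/17, −1111/17).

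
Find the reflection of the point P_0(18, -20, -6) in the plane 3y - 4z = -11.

(18, -14, -14)

n = (0, 3, -4), |n|² = 25, n·P_0 − (-11) = -25, so t = -25/25 = -1.
Foot F = P_0 − (-1)·n = (18, -17, -10); the reflection is 2F − P_0 = (18, -14, -14).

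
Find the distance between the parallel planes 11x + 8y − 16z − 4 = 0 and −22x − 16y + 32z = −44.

Divide the second equation by -2 to match normals: 11x + 8y − 16z = 22.
Both planes have normal n = (11, 8, −16), |n| = 21. Any point on the first plane is at distance |22 − 4|/|n| = 18/21 = 6/7 from the second.

6/7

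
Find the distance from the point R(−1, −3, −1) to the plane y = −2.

1

n = (0, 1, 0); n·P − (-2) = -1; |n| = 1; distance = 1/1 = 1.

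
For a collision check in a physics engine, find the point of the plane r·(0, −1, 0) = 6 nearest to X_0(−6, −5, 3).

The perpendicular from X_0 has direction n = (0, −1, 0): r = (−6, −5, 3) + t(0, −1, 0).
Substitute into the plane: n·(X_0 + tn) = 6 gives 5 + 1t = 6, so t = 1.
Foot = (−6, −5, 3) + 1·(0, −1, 0) = (−6, −6, 3).

(-6, -6, 3)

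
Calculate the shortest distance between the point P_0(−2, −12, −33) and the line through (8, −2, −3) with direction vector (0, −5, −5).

10√3

Direction vector d = (0, −5, −5).
AP = (−10, −10, −30); AP·d = 200, |AP|² = 1100, |d|² = 50.
distance² = |AP|² − (AP·d)²/|d|² = 1100 − 40000/50 = 300, so the distance is 10√3.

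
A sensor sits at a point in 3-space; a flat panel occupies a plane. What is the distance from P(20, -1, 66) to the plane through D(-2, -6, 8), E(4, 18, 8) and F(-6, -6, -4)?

17/13

DE = (6, 24, 0) and DF = (-4, 0, -12), so a normal is n = DE × DF = (-288, 72, 96).
Then n·(20, -1, 66) - 912 = -408.
|n| = √(82944 + 5184 + 9216) = 312, so the distance is |-408|/312 = 17/13.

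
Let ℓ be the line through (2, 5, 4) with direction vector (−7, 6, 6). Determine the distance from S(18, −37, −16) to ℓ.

Direction vector d = (−7, 6, 6).
AP = (16, −42, −20); AP·d = -484, |AP|² = 2420, |d|² = 121.
distance² = |AP|² − (AP·d)²/|d|² = 2420 − 234256/121 = 484, so the distance is 22.

22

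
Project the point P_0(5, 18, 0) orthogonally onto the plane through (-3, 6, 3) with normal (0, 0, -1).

n = (0, 0, -1), |n|² = 1, and n·P_0 − (-3) = 3.
t = 3/1 = 3, so the foot is P_0 − t·n = (5, 18, 0) − 3·(0, 0, -1) = (5, 18, 3).

(5, 18, 3)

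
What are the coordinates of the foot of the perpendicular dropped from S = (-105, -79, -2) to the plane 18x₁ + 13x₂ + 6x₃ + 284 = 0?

(-15, -14, 28)

n = (18, 13, 6), |n|² = 529, and n·S − (-284) = -2645.
t = -2645/529 = -5, so the foot is S − t·n = (-105, -79, -2) − (-5)·(18, 13, 6) = (-15, -14, 28).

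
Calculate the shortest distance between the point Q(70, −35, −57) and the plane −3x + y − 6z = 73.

24/√46

d = |(-3)·70 + 1·(-35) + (-6)·(-57) − 73| / √(9 + 1 + 36) = |24| / √46 = 12√46/23.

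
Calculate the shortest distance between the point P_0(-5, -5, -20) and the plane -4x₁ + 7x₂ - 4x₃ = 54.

n = (-4, 7, -4); n·P − 54 = 11; |n| = 9; distance = 11/9.

11/9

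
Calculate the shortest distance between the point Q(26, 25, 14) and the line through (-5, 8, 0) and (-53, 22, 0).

A direction vector is d = (-48, 14, 0).
AP = (31, 17, 14); AP·d = -1250, |AP|² = 1446, |d|² = 2500.
distance² = |AP|² − (AP·d)²/|d|² = 1446 − 1562500/2500 = 821, so the distance is √821.

√821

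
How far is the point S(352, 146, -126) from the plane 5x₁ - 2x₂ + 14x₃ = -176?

Normal vector n = (5, -2, 14), and n·(352, 146, -126) - (-176) = -120.
|n| = √(25 + 4 + 196) = 15, so the distance is |-120|/15 = 8.

8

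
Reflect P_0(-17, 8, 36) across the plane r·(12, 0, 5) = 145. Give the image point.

n = (12, 0, 5), |n|² = 169, n·P_0 − 145 = -169, so t = -169/169 = -1.
Foot F = P_0 − (-1)·n = (-5, 8, 41); the reflection is 2F − P_0 = (7, 8, 46).

(7, 8, 46)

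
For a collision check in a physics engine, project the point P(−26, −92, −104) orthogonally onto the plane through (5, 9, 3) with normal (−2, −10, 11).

The perpendicular from P has direction n = (−2, −10, 11): r = (−26, −92, −104) + t(−2, −10, 11).
Substitute into the plane: n·(P + tn) = -67 gives -172 + 225t = -67, so t = 7/15.
Foot = (−26, −92, −104) + (7/15)·(−2, −10, 11) = (−404/15, −290/3, −1483/15).

(-404/15, -290/3, -1483/15)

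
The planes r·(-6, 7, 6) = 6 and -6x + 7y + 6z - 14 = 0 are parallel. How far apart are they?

8/11

Both planes have normal n = (-6, 7, 6), |n| = 11. Any point on the first plane is at distance |14 − 6|/|n| = 8/11 from the second.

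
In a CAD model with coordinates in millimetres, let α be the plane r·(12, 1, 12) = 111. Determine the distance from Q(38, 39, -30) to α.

Normal vector n = (12, 1, 12), and n·(38, 39, -30) - 111 = 24.
|n| = √(144 + 1 + 144) = 17, so the distance is |24|/17 = 24/17.

24/17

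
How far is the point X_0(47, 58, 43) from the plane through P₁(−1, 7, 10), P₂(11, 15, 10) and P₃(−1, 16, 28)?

P₁P₂ = (12, 8, 0) and P₁P₃ = (0, 9, 18), so a normal is n = P₁P₂ × P₁P₃ = (144, −216, 108).
Then n·(47, 58, 43) − (−576) = −540.
|n| = √(20736 + 46656 + 11664) = 36√61, so the distance is |-540|/(36√61) = 15/√61.

15√61/61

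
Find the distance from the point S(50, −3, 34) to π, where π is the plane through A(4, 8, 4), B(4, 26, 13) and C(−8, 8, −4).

AB = (0, 18, 9) and AC = (−12, 0, −8), so a normal is n = AB × AC = (−144, −108, 216).
Then n·(50, −3, 34) − (−576) = 1044.
|n| = √(20736 + 11664 + 46656) = 36√61, so the distance is |1044|/(36√61) = 29/√61.

29√61/61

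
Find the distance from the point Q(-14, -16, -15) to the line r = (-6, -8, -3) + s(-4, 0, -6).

Direction vector d = (-4, 0, -6).
AP = (-8, -8, -12); AP·d = 104, |AP|² = 272, |d|² = 52.
distance² = |AP|² − (AP·d)²/|d|² = 272 − 10816/52 = 64, so the distance is 8.

8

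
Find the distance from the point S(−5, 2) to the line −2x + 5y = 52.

32√29/29

The normal to the line is n = (−2, 5) with |n| = √29.
|n·S − 52| = |20 − 52| = 32, so the distance is 32/√29.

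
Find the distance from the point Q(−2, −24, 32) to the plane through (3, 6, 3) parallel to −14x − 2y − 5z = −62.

1

Parallel planes share the normal n = (−14, −2, −5); since (3, 6, 3) lies on the plane, its equation is −14x − 2y − 5z = -69.
d = |(-14)·(-2) + (-2)·(-24) + (-5)·32 − (-69)| / √(196 + 4 + 25) = |-15| / 15 = 1.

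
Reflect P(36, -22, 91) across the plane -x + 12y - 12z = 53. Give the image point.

(26, 98, -29)

n = (-1, 12, -12), |n|² = 289, n·P − 53 = -1445, so t = -1445/289 = -5.
Foot F = P − (-5)·n = (31, 38, 31); the reflection is 2F − P = (26, 98, -29).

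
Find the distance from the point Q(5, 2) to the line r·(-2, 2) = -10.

The normal to the line is n = (-2, 2) with |n| = 2√2.
|n·Q − (-10)| = |-6 − (-10)| = 4, so the distance is 4/(2√2) = √2.

√2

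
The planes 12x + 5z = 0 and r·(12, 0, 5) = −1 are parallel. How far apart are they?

1/13

With common normal n = (12, 0, 5) (|n| = 13), the distance is |0 − (-1)|/|n| = 1/13.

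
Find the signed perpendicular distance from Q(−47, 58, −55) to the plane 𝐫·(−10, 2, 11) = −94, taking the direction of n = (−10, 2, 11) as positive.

5

n·Q − (-94) = 75.
|n| = 15, so the signed distance is 75/15 = 5.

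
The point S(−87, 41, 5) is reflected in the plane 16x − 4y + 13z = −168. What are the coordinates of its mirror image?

(9, 17, 83)

n = (16, −4, 13), |n|² = 441, n·S − (-168) = -1323, so t = -1323/441 = -3.
Foot F = S − (-3)·n = (−39, 29, 44); the reflection is 2F − S = (9, 17, 83).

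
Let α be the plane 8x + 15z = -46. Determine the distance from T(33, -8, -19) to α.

25/17

Normal vector n = (8, 0, 15), and n·(33, -8, -19) - (-46) = 25.
|n| = √(64 + 0 + 225) = 17, so the distance is |25|/17 = 25/17.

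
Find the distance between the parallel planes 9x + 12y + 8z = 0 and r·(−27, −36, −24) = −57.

19/17

Divide the second equation by -3 to match normals: 9x + 12y + 8z = 19.
Both planes have normal n = (9, 12, 8), |n| = 17. Any point on the first plane is at distance |19 − 0|/|n| = 19/17 from the second.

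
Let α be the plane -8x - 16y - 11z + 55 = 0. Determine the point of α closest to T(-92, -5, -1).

n = (-8, -16, -11), |n|² = 441, and n·T − (-55) = 882.
t = 882/441 = 2, so the foot is T − t·n = (-92, -5, -1) − 2·(-8, -16, -11) = (-76, 27, 21).

(-76, 27, 21)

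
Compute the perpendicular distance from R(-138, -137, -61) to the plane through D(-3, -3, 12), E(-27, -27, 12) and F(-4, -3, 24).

5

DE = (-24, -24, 0) and DF = (-1, 0, 12), so a normal is n = DE × DF = (-288, 288, -24).
Then n·(-138, -137, -61) - (-288) = 2040.
|n| = √(82944 + 82944 + 576) = 408, so the distance is |2040|/408 = 5.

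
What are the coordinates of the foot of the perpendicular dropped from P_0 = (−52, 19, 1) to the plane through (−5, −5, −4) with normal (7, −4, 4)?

n = (7, −4, 4), |n|² = 81, and n·P_0 − (-31) = -405.
t = -405/81 = -5, so the foot is P_0 − t·n = (−52, 19, 1) − (-5)·(7, −4, 4) = (−17, −1, 21).

(-17, -1, 21)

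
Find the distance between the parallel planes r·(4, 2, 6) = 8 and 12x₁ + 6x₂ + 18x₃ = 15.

Divide the second equation by 3 to match normals: 4x₁ + 2x₂ + 6x₃ = 5.
With common normal n = (4, 2, 6) (|n| = 2√14), the distance is |8 − 5|/|n| = 3/(2√14).

3/(2√14)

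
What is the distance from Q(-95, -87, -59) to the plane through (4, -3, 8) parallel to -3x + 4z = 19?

29/5

Parallel planes share the normal n = (-3, 0, 4); since (4, -3, 8) lies on the plane, its equation is -3x + 4z = 20.
Then n·(-95, -87, -59) - 20 = 29.
|n| = √(9 + 0 + 16) = 5, so the distance is |29|/5 = 29/5.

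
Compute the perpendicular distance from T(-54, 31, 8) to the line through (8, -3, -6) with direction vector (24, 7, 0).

Direction vector d = (24, 7, 0).
AP = (-62, 34, 14); AP·d = -1250, |AP|² = 5196, |d|² = 625.
distance² = |AP|² − (AP·d)²/|d|² = 5196 − 1562500/625 = 2696, so the distance is 2√674.

2√674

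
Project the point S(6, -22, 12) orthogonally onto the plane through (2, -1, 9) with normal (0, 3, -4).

(6, -13, 0)

The perpendicular from S has direction n = (0, 3, -4): r = (6, -22, 12) + μ(0, 3, -4).
Substitute into the plane: n·(S + μn) = -39 gives -114 + 25μ = -39, so μ = 3.
Foot = (6, -22, 12) + 3·(0, 3, -4) = (6, -13, 0).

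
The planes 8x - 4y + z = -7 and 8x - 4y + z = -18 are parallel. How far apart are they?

With common normal n = (8, -4, 1) (|n| = 9), the distance is |(-7) − (-18)|/|n| = 11/9.

11/9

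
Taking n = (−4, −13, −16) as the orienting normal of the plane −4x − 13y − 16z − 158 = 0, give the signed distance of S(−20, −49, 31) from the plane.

n·S − 158 = 63.
|n| = 21, so the signed distance is 63/21 = 3.

3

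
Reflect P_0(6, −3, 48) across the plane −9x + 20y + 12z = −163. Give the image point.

n = (−9, 20, 12), |n|² = 625, n·P_0 − (-163) = 625, so t = 625/625 = 1.
Foot F = P_0 − 1·n = (15, −23, 36); the reflection is 2F − P_0 = (24, −43, 24).

(24, -43, 24)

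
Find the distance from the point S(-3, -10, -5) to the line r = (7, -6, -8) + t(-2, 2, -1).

2√29

Direction vector d = (-2, 2, -1).
AP = (-10, -4, 3); AP·d = 9, |AP|² = 125, |d|² = 9.
distance² = |AP|² − (AP·d)²/|d|² = 125 − 81/9 = 116, so the distance is 2√29.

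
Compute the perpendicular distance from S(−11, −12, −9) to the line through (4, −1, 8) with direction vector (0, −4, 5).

Direction vector d = (0, −4, 5).
AP = (−15, −11, −17), and AP × d = (−123, 75, 60).
|AP × d|² = 24354 and |d|² = 41, so the distance is √(24354/41) = √594 = 3√66.

3√66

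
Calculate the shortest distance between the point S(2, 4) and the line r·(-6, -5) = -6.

26√61/61

The normal to the line is n = (-6, -5) with |n| = √61.
|n·S − (-6)| = |-32 − (-6)| = 26, so the distance is 26/√61 = 26√61/61.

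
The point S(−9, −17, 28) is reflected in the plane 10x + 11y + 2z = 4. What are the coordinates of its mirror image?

With n = (10, 11, 2), the signed offset is (n·S − 4)/|n|² = -225/225 = -1.
S' = S − 2t·n = (−9, −17, 28) − (-2)·(10, 11, 2) = (11, 5, 32).

(11, 5, 32)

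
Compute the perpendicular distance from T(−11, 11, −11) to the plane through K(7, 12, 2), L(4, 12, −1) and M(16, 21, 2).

KL = (−3, 0, −3) and KM = (9, 9, 0), so a normal is n = KL × KM = (27, −27, −27).
d = |27·(-11) + (-27)·11 + (-27)·(-11) − (-189)| / √(729 + 729 + 729) = |-108| / (27√3) = 4/√3.

4/√3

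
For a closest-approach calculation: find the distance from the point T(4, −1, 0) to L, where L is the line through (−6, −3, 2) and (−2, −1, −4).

A direction vector is d = (4, 2, −6).
AP = (10, 2, −2), and AP × d = (−8, 52, 12).
|AP × d|² = 2912 and |d|² = 56, so the distance is √(2912/56) = √52 = 2√13.

2√13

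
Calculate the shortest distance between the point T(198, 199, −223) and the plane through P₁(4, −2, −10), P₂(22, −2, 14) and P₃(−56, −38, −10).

P₁P₂ = (18, 0, 24) and P₁P₃ = (−60, −36, 0), so a normal is n = P₁P₂ × P₁P₃ = (864, −1440, −648).
n = (864, −1440, −648); n·P − 12816 = 16200; |n| = 1800; distance = 16200/1800 = 9.

9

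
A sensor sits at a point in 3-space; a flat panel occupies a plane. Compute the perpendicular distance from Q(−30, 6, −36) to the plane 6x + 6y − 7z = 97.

Normal vector n = (6, 6, −7), and n·(−30, 6, −36) − 97 = 11.
|n| = √(36 + 36 + 49) = 11, so the distance is |11|/11 = 1.

1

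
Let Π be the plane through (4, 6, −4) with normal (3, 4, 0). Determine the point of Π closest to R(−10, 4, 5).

(-4, 12, 5)

The perpendicular from R has direction n = (3, 4, 0): r = (−10, 4, 5) + μ(3, 4, 0).
Substitute into the plane: n·(R + μn) = 36 gives -14 + 25μ = 36, so μ = 2.
Foot = (−10, 4, 5) + 2·(3, 4, 0) = (−4, 12, 5).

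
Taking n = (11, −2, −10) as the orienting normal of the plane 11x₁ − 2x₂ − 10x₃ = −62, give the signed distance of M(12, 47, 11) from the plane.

n·M − (-62) = -10.
|n| = 15, so the signed distance is -10/15 = -2/3.

-2/3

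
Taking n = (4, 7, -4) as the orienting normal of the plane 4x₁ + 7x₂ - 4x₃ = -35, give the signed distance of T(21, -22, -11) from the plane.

n·T − (-35) = 9.
|n| = 9, so the signed distance is 9/9 = 1.

1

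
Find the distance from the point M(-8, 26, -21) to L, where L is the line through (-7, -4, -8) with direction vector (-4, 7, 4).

Direction vector d = (-4, 7, 4).
AP = (-1, 30, -13); AP·d = 162, |AP|² = 1070, |d|² = 81.
distance² = |AP|² − (AP·d)²/|d|² = 1070 − 26244/81 = 746, so the distance is √746.

√746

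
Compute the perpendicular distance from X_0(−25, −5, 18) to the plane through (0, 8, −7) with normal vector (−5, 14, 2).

7/15

The plane has equation n·(r − (0, 8, −7)) = 0, i.e. n·r = 98.
d = |(-5)·(-25) + 14·(-5) + 2·18 − 98| / √(25 + 196 + 4) = |-7| / 15 = 7/15.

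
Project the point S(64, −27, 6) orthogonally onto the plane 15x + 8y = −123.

(19, -51, 6)

The perpendicular from S has direction n = (15, 8, 0): r = (64, −27, 6) + λ(15, 8, 0).
Substitute into the plane: n·(S + λn) = -123 gives 744 + 289λ = -123, so λ = -3.
Foot = (64, −27, 6) + (-3)·(15, 8, 0) = (19, −51, 6).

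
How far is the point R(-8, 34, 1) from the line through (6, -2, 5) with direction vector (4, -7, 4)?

Direction vector d = (4, -7, 4).
AP = (-14, 36, -4), and AP × d = (116, 40, -46).
|AP × d|² = 17172 and |d|² = 81, so the distance is √(17172/81) = √212 = 2√53.

2√53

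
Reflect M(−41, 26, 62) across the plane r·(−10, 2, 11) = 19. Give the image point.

With n = (−10, 2, 11), the signed offset is (n·M − 19)/|n|² = 1125/225 = 5.
M' = M − 2t·n = (−41, 26, 62) − 10·(−10, 2, 11) = (59, 6, −48).

(59, 6, -48)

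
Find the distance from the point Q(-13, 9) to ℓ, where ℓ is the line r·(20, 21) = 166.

The normal to the line is n = (20, 21) with |n| = 29.
|n·Q − 166| = |-71 − 166| = 237, so the distance is 237/29.

237/29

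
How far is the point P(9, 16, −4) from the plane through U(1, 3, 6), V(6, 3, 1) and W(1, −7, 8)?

3/√51

UV = (5, 0, −5) and UW = (0, −10, 2), so a normal is n = UV × UW = (−50, −10, −50).
d = |(-50)·9 + (-10)·16 + (-50)·(-4) − (-380)| / √(2500 + 100 + 2500) = |-30| / (10√51) = 3/√51.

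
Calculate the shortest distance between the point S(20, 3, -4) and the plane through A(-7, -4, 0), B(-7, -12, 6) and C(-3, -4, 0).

AB = (0, -8, 6) and AC = (4, 0, 0), so a normal is n = AB × AC = (0, 24, 32).
n = (0, 24, 32); n·P − (-96) = 40; |n| = 40; distance = 40/40 = 1.

1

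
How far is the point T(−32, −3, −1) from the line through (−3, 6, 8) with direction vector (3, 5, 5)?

2√118

Direction vector d = (3, 5, 5).
AP = (−29, −9, −9); AP·d = -177, |AP|² = 1003, |d|² = 59.
distance² = |AP|² − (AP·d)²/|d|² = 1003 − 31329/59 = 472, so the distance is 2√118.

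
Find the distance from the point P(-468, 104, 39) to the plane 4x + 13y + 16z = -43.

7

Normal vector n = (4, 13, 16), and n·(-468, 104, 39) - (-43) = 147.
|n| = √(16 + 169 + 256) = 21, so the distance is |147|/21 = 7.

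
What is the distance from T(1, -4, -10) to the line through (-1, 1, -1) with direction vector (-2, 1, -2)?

√101

Direction vector d = (-2, 1, -2).
AP = (2, -5, -9), and AP × d = (19, 22, -8).
|AP × d|² = 909 and |d|² = 9, so the distance is √(909/9) = √101.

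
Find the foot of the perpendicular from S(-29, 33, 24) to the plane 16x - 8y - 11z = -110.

(3, 17, 2)

n = (16, -8, -11), |n|² = 441, and n·S − (-110) = -882.
t = -882/441 = -2, so the foot is S − t·n = (-29, 33, 24) − (-2)·(16, -8, -11) = (3, 17, 2).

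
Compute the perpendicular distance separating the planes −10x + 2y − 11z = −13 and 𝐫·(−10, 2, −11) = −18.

With common normal n = (−10, 2, −11) (|n| = 15), the distance is |(-13) − (-18)|/|n| = 5/15 = 1/3.

1/3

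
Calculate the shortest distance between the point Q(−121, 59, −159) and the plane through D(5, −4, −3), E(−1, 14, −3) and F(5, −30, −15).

6

DE = (−6, 18, 0) and DF = (0, −26, −12), so a normal is n = DE × DF = (−216, −72, 156).
Then n·(−121, 59, −159) − (−1260) = −1656.
|n| = √(46656 + 5184 + 24336) = 276, so the distance is |-1656|/276 = 6.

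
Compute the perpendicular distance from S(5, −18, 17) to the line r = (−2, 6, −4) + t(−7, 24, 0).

21

Direction vector d = (−7, 24, 0).
AP = (7, −24, 21); AP·d = -625, |AP|² = 1066, |d|² = 625.
distance² = |AP|² − (AP·d)²/|d|² = 1066 − 390625/625 = 441, so the distance is 21.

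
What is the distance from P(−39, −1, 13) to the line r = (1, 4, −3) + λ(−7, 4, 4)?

Direction vector d = (−7, 4, 4).
AP = (−40, −5, 16); AP·d = 324, |AP|² = 1881, |d|² = 81.
distance² = |AP|² − (AP·d)²/|d|² = 1881 − 104976/81 = 585, so the distance is 3√65.

3√65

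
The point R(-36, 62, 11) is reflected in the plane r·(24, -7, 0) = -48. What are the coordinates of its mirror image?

(60, 34, 11)

With n = (24, -7, 0), the signed offset is (n·R − (-48))/|n|² = -1250/625 = -2.
R' = R − 2t·n = (-36, 62, 11) − (-4)·(24, -7, 0) = (60, 34, 11).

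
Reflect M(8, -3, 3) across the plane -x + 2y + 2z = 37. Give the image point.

With n = (-1, 2, 2), the signed offset is (n·M − 37)/|n|² = -45/9 = -5.
M' = M − 2t·n = (8, -3, 3) − (-10)·(-1, 2, 2) = (-2, 17, 23).

(-2, 17, 23)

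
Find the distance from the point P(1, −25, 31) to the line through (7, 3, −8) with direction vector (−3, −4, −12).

Direction vector d = (−3, −4, −12).
AP = (−6, −28, 39), and AP × d = (492, −189, −60).
|AP × d|² = 281385 and |d|² = 169, so the distance is √(281385/169) = √1665 = 3√185.

3√185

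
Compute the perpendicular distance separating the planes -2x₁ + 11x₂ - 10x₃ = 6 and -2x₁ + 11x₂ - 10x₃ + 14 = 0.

Both planes have normal n = (-2, 11, -10), |n| = 15. Any point on the first plane is at distance |(-14) − 6|/|n| = 20/15 = 4/3 from the second.

4/3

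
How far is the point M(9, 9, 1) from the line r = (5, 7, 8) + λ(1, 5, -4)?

Direction vector d = (1, 5, -4).
AP = (4, 2, -7); AP·d = 42, |AP|² = 69, |d|² = 42.
distance² = |AP|² − (AP·d)²/|d|² = 69 − 1764/42 = 27, so the distance is 3√3.

3√3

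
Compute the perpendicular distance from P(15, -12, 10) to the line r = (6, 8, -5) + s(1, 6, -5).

Direction vector d = (1, 6, -5).
AP = (9, -20, 15), and AP × d = (10, 60, 74).
|AP × d|² = 9176 and |d|² = 62, so the distance is √(9176/62) = √148 = 2√37.

2√37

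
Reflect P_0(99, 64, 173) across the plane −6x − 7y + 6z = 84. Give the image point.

With n = (−6, −7, 6), the signed offset is (n·P_0 − 84)/|n|² = -88/121 = -8/11.
P_0' = P_0 − 2t·n = (99, 64, 173) − (-16/11)·(−6, −7, 6) = (993/11, 592/11, 1999/11).

(993/11, 592/11, 1999/11)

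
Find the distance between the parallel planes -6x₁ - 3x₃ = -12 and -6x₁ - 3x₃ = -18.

With common normal n = (-6, 0, -3) (|n| = 3√5), the distance is |(-12) − (-18)|/|n| = 6/(3√5) = 2/√5.

2/√5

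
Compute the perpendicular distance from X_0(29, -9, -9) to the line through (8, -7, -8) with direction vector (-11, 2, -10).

√221

Direction vector d = (-11, 2, -10).
AP = (21, -2, -1), and AP × d = (22, 221, 20).
|AP × d|² = 49725 and |d|² = 225, so the distance is √(49725/225) = √221.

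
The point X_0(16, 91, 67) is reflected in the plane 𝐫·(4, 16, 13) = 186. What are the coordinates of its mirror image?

(-24, -69, -63)

n = (4, 16, 13), |n|² = 441, n·X_0 − 186 = 2205, so t = 2205/441 = 5.
Foot F = X_0 − 5·n = (-4, 11, 2); the reflection is 2F − X_0 = (-24, -69, -63).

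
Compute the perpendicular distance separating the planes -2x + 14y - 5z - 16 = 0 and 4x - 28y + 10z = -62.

Divide the second equation by -2 to match normals: -2x + 14y - 5z = 31.
With common normal n = (-2, 14, -5) (|n| = 15), the distance is |16 − 31|/|n| = 15/15 = 1.

1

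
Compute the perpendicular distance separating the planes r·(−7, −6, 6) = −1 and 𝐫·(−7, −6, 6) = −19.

18/11

With common normal n = (−7, −6, 6) (|n| = 11), the distance is |(-1) − (-19)|/|n| = 18/11.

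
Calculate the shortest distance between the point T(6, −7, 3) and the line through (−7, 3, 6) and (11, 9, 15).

A direction vector is d = (18, 6, 9).
AP = (13, −10, −3), and AP × d = (−72, −171, 258).
|AP × d|² = 100989 and |d|² = 441, so the distance is √(100989/441) = √229.

√229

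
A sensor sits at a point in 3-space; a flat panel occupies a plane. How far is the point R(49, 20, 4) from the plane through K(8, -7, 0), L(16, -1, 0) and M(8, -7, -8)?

3

KL = (8, 6, 0) and KM = (0, 0, -8), so a normal is n = KL × KM = (-48, 64, 0).
Then n·(49, 20, 4) - (-832) = -240.
|n| = √(2304 + 4096 + 0) = 80, so the distance is |-240|/80 = 3.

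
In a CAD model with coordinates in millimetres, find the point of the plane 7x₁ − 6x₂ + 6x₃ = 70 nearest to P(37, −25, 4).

(16, -7, -14)

n = (7, −6, 6), |n|² = 121, and n·P − 70 = 363.
t = 363/121 = 3, so the foot is P − t·n = (37, −25, 4) − 3·(7, −6, 6) = (16, −7, −14).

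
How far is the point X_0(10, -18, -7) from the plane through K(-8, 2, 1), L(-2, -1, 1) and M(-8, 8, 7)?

2

KL = (6, -3, 0) and KM = (0, 6, 6), so a normal is n = KL × KM = (-18, -36, 36).
Then n·(10, -18, -7) - 108 = 108.
|n| = √(324 + 1296 + 1296) = 54, so the distance is |108|/54 = 2.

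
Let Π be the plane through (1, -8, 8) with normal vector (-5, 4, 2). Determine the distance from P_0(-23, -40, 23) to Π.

22√5/15

The plane has equation n·(r − (1, -8, 8)) = 0, i.e. n·r = -21.
Then n·(-23, -40, 23) - (-21) = 22.
|n| = √(25 + 16 + 4) = 3√5, so the distance is |22|/(3√5) = 22√5/15.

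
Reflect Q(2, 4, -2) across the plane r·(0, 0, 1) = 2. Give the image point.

(2, 4, 6)

n = (0, 0, 1), |n|² = 1, n·Q − 2 = -4, so t = -4/1 = -4.
Foot F = Q − (-4)·n = (2, 4, 2); the reflection is 2F − Q = (2, 4, 6).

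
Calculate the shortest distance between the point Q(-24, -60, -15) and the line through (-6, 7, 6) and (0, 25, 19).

√493

A direction vector is d = (6, 18, 13).
AP = (-18, -67, -21), and AP × d = (-493, 108, 78).
|AP × d|² = 260797 and |d|² = 529, so the distance is √(260797/529) = √493.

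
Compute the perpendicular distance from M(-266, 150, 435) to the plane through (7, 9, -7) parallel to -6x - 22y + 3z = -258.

6

Parallel planes share the normal n = (-6, -22, 3); since (7, 9, -7) lies on the plane, its equation is -6x - 22y + 3z = -261.
Then n·(-266, 150, 435) - (-261) = -138.
|n| = √(36 + 484 + 9) = 23, so the distance is |-138|/23 = 6.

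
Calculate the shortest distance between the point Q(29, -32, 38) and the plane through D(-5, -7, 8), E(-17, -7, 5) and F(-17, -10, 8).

DE = (-12, 0, -3) and DF = (-12, -3, 0), so a normal is n = DE × DF = (-9, 36, 36).
Then n·(29, -32, 38) - 81 = -126.
|n| = √(81 + 1296 + 1296) = 9√33, so the distance is |-126|/(9√33) = 14/√33.

14/√33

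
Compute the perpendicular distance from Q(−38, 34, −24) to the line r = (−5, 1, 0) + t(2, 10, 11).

Direction vector d = (2, 10, 11).
AP = (−33, 33, −24); AP·d = 0, |AP|² = 2754, |d|² = 225.
distance² = |AP|² − (AP·d)²/|d|² = 2754 − 0/225 = 2754, so the distance is 9√34.

9√34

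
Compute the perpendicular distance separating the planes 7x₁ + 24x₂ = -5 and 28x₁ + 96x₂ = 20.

2/5

Divide the second equation by 4 to match normals: 7x₁ + 24x₂ = 5.
With common normal n = (7, 24, 0) (|n| = 25), the distance is |(-5) − 5|/|n| = 10/25 = 2/5.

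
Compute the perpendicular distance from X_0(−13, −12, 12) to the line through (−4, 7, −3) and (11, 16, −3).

A direction vector is d = (15, 9, 0).
AP = (−9, −19, 15); AP·d = -306, |AP|² = 667, |d|² = 306.
distance² = |AP|² − (AP·d)²/|d|² = 667 − 93636/306 = 361, so the distance is 19.

19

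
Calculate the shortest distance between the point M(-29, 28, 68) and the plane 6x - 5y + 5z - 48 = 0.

d = |6·(-29) + (-5)·28 + 5·68 − 48| / √(36 + 25 + 25) = |-22| / √86 = 11√86/43.

22/√86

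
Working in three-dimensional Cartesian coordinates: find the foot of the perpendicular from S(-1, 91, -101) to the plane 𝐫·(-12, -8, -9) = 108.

n = (-12, -8, -9), |n|² = 289, and n·S − 108 = 85.
t = 85/289 = 5/17, so the foot is S − t·n = (-1, 91, -101) − (5/17)·(-12, -8, -9) = (43/17, 1587/17, -1672/17).

(43/17, 1587/17, -1672/17)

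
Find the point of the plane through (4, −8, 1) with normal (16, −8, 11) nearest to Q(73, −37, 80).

The perpendicular from Q has direction n = (16, −8, 11): r = (73, −37, 80) + λ(16, −8, 11).
Substitute into the plane: n·(Q + λn) = 139 gives 2344 + 441λ = 139, so λ = -5.
Foot = (73, −37, 80) + (-5)·(16, −8, 11) = (−7, 3, 25).

(-7, 3, 25)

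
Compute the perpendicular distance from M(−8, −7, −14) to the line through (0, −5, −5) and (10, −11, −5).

√115

A direction vector is d = (10, −6, 0).
AP = (−8, −2, −9), and AP × d = (−54, −90, 68).
|AP × d|² = 15640 and |d|² = 136, so the distance is √(15640/136) = √115.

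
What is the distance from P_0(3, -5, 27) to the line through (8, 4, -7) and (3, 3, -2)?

A direction vector is d = (-5, -1, 5).
AP = (-5, -9, 34), and AP × d = (-11, -145, -40).
|AP × d|² = 22746 and |d|² = 51, so the distance is √(22746/51) = √446.

√446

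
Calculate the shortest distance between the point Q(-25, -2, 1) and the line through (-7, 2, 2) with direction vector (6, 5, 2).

9

Direction vector d = (6, 5, 2).
AP = (-18, -4, -1); AP·d = -130, |AP|² = 341, |d|² = 65.
distance² = |AP|² − (AP·d)²/|d|² = 341 − 16900/65 = 81, so the distance is 9.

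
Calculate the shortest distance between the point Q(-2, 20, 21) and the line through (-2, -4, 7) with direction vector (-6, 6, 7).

Direction vector d = (-6, 6, 7).
AP = (0, 24, 14); AP·d = 242, |AP|² = 772, |d|² = 121.
distance² = |AP|² − (AP·d)²/|d|² = 772 − 58564/121 = 288, so the distance is 12√2.

12√2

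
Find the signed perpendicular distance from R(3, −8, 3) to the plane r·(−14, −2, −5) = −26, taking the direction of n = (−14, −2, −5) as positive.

n·R − (-26) = -15.
|n| = 15, so the signed distance is -15/15 = -1.

-1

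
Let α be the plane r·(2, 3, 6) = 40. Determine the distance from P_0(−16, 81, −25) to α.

n = (2, 3, 6); n·P − 40 = 21; |n| = 7; distance = 21/7 = 3.

3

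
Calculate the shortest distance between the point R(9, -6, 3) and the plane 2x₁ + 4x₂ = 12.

d = |2·9 + 4·(-6) − 12| / √(4 + 16 + 0) = |-18| / (2√5) = 9√5/5.

9√5/5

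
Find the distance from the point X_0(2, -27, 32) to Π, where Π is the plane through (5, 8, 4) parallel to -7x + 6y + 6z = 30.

21/11

Parallel planes share the normal n = (-7, 6, 6); since (5, 8, 4) lies on the plane, its equation is -7x + 6y + 6z = 37.
Then n·(2, -27, 32) - 37 = -21.
|n| = √(49 + 36 + 36) = 11, so the distance is |-21|/11 = 21/11.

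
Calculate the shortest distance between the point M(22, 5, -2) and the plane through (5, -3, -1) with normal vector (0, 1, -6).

14/√37

The plane has equation n·(r − (5, -3, -1)) = 0, i.e. n·r = 3.
d = |1·5 + (-6)·(-2) − 3| / √(0 + 1 + 36) = |14| / √37 = 14√37/37.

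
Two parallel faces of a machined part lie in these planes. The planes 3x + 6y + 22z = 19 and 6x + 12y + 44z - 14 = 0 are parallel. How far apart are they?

12/23

Divide the second equation by 2 to match normals: 3x + 6y + 22z = 7.
With common normal n = (3, 6, 22) (|n| = 23), the distance is |19 − 7|/|n| = 12/23.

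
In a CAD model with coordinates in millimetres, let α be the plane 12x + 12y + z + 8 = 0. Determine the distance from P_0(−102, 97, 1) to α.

n = (12, 12, 1); n·P − (-8) = -51; |n| = 17; distance = 51/17 = 3.

3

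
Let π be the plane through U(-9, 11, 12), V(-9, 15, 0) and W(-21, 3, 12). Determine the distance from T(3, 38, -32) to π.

13/√14

UV = (0, 4, -12) and UW = (-12, -8, 0), so a normal is n = UV × UW = (-96, 144, 48).
n = (-96, 144, 48); n·P − 3024 = 624; |n| = 48√14; distance = 624/(48√14) = 13/√14.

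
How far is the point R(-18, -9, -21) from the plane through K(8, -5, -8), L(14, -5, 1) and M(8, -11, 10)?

KL = (6, 0, 9) and KM = (0, -6, 18), so a normal is n = KL × KM = (54, -108, -36).
d = |54·(-18) + (-108)·(-9) + (-36)·(-21) − 1260| / √(2916 + 11664 + 1296) = |-504| / 126 = 4.

4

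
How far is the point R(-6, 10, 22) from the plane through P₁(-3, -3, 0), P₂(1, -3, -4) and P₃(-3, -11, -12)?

P₁P₂ = (4, 0, -4) and P₁P₃ = (0, -8, -12), so a normal is n = P₁P₂ × P₁P₃ = (-32, 48, -32).
Then n·(-6, 10, 22) - (-48) = 16.
|n| = √(1024 + 2304 + 1024) = 16√17, so the distance is |16|/(16√17) = √17/17.

1/√17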